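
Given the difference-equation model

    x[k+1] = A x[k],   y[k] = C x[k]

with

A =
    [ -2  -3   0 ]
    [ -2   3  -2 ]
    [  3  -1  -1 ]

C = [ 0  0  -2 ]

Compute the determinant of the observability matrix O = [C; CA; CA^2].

CA = [[-6, 2, 2]]
CA^2 = [[14, 22, -6]]
Observability matrix O = [C; CA; CA^2] = [[0, 0, -2], [-6, 2, 2], [14, 22, -6]]
Expanding along the first row, det(O) = 0·(2·(-6) - 2·22) - 0·((-6)·(-6) - 2·14) + (-2)·((-6)·22 - 2·14) = 0·(-56) - 0·8 + (-2)·(-160) = 320
Since det(O) ≠ 0, rank(O) = 3 and the system is completely observable.

320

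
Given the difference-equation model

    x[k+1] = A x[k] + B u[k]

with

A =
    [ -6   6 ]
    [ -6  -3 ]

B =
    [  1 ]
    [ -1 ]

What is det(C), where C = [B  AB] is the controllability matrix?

AB = [[-12], [-3]]
Controllability matrix C = [B  AB] = [[1, -12], [-1, -3]]
det(C) = 1·(-3) - (-12)·(-1) = -3 - 12 = -15
Since det(C) ≠ 0, rank(C) = 2 and the system is completely controllable.

-15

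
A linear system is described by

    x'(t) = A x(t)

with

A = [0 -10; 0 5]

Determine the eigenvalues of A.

0, 5

det(sI - A) = s^2 - (tr A)s + det A, with tr A = 0 + 5 = 5 and det A = 0·5 - (-10)·0 = 0 - 0 = 0.
So p(s) = det(sI - A) = s^2 - 5s.
Factor s^2 - 5s: two numbers with sum 5 and product 0 are 5 and 0, so s^2 - 5s = s(s - 5).
Hence p(s) = s (s - 5), with roots 0, 5.
At least one eigenvalue has non-negative real part, so the system is not asymptotically stable.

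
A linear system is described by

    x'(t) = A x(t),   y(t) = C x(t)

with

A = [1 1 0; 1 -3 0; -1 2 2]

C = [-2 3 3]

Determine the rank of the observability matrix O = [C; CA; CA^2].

CA = [[-2, -5, 6]]
CA^2 = [[-13, 25, 12]]
Observability matrix O = [C; CA; CA^2] = [[-2, 3, 3], [-2, -5, 6], [-13, 25, 12]]
det(O) = (-2)·((-5)·12 - 6·25) - 3·((-2)·12 - 6·(-13)) + 3·((-2)·25 - (-5)·(-13)) = (-2)·(-210) - 3·54 + 3·(-115) = -87 ≠ 0, so rank(O) = 3.
rank(O) = 3 = n, so the pair (A, C) is completely observable.

3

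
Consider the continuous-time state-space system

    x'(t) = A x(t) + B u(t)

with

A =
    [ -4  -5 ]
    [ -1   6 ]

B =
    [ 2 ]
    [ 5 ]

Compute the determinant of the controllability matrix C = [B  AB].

AB = [[-33], [28]]
Controllability matrix C = [B  AB] = [[2, -33], [5, 28]]
det(C) = 2·28 - (-33)·5 = 56 - (-165) = 221
Since det(C) ≠ 0, rank(C) = 2 and the system is completely controllable.

221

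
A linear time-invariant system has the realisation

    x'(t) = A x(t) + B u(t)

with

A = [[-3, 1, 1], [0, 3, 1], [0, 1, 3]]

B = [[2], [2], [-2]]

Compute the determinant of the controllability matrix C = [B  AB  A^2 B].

AB = [[-6], [4], [-4]]
A^2B = [[18], [8], [-8]]
Controllability matrix C = [B  AB  A^2B] = [[2, -6, 18], [2, 4, 8], [-2, -4, -8]]
Expanding along the first row, det(C) = 2·(4·(-8) - 8·(-4)) - (-6)·(2·(-8) - 8·(-2)) + 18·(2·(-4) - 4·(-2)) = 2·0 - (-6)·0 + 18·0 = 0
Since det(C) = 0, rank(C) < 3 and the system is not completely controllable.

0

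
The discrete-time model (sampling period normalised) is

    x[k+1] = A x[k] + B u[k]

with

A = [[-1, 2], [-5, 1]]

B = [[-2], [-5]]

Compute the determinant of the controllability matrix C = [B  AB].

-50

AB = [[-8], [5]]
Controllability matrix C = [B  AB] = [[-2, -8], [-5, 5]]
det(C) = (-2)·5 - (-8)·(-5) = -10 - 40 = -50
Since det(C) ≠ 0, rank(C) = 2 and the system is completely controllable.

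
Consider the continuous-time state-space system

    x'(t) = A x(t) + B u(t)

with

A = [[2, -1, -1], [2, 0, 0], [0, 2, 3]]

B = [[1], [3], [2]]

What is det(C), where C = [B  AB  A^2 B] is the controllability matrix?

-92

AB = [[-3], [2], [12]]
A^2B = [[-20], [-6], [40]]
Controllability matrix C = [B  AB  A^2B] = [[1, -3, -20], [3, 2, -6], [2, 12, 40]]
Expanding along the first row, det(C) = 1·(2·40 - (-6)·12) - (-3)·(3·40 - (-6)·2) + (-20)·(3·12 - 2·2) = 1·152 - (-3)·132 + (-20)·32 = -92
Since det(C) ≠ 0, rank(C) = 3 and the system is completely controllable.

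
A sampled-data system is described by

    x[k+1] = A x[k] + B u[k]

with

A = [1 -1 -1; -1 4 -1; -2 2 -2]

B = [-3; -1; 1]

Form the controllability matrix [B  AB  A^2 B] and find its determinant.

-27

AB = [[-3], [-2], [2]]
A^2B = [[-3], [-7], [-2]]
Controllability matrix C = [B  AB  A^2B] = [[-3, -3, -3], [-1, -2, -7], [1, 2, -2]]
Expanding along the first row, det(C) = (-3)·((-2)·(-2) - (-7)·2) - (-3)·((-1)·(-2) - (-7)·1) + (-3)·((-1)·2 - (-2)·1) = (-3)·18 - (-3)·9 + (-3)·0 = -27
Since det(C) ≠ 0, rank(C) = 3 and the system is completely controllable.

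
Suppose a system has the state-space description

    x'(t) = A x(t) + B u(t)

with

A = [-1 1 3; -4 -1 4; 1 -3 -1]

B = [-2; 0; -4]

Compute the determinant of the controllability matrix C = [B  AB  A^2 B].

2400

AB = [[-10], [-8], [2]]
A^2B = [[8], [56], [12]]
Controllability matrix C = [B  AB  A^2B] = [[-2, -10, 8], [0, -8, 56], [-4, 2, 12]]
Expanding along the first row, det(C) = (-2)·((-8)·12 - 56·2) - (-10)·(0·12 - 56·(-4)) + 8·(0·2 - (-8)·(-4)) = (-2)·(-208) - (-10)·224 + 8·(-32) = 2400
Since det(C) ≠ 0, rank(C) = 3 and the system is completely controllable.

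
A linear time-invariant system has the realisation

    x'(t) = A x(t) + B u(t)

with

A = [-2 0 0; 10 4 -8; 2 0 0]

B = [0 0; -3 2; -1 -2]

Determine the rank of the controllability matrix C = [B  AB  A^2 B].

AB = [[0, 0], [-4, 24], [0, 0]]
A^2B = [[0, 0], [-16, 96], [0, 0]]
Controllability matrix C = [B  AB  A^2B] = [[0, 0, 0, 0, 0, 0], [-3, 2, -4, 24, -16, 96], [-1, -2, 0, 0, 0, 0]]
Row 1 of C is identically zero, so rank(C) ≤ 2.
The 2×2 minor from rows 2, 3, columns 1, 2 is (-3)·(-2) - 2·(-1) = 6 - (-2) = 8 ≠ 0, so rank(C) = 2.
rank(C) = 2 < n = 3, so the pair (A, B) is not completely controllable.

2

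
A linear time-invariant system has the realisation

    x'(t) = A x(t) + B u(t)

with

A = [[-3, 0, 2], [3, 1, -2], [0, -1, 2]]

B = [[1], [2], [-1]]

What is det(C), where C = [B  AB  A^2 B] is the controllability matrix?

-262

AB = [[-5], [7], [-4]]
A^2B = [[7], [0], [-15]]
Controllability matrix C = [B  AB  A^2B] = [[1, -5, 7], [2, 7, 0], [-1, -4, -15]]
Expanding along the first row, det(C) = 1·(7·(-15) - 0·(-4)) - (-5)·(2·(-15) - 0·(-1)) + 7·(2·(-4) - 7·(-1)) = 1·(-105) - (-5)·(-30) + 7·(-1) = -262
Since det(C) ≠ 0, rank(C) = 3 and the system is completely controllable.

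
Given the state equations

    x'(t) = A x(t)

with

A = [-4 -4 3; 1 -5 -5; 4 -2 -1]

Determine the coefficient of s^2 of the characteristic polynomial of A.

Expand det(sI - A) for the 3×3 matrix.
p(s) = s^3 + 10s^2 + 11s - 150.
(Check: constant term = det(-A) = (-1)^3 det A = -150; coefficient of s^2 = -tr A = 10.)
The coefficient of s^2 is 10.

10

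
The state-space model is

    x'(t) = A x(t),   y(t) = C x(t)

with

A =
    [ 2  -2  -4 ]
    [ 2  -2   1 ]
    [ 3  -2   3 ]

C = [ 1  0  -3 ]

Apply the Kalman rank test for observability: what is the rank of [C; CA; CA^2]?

CA = [[-7, 4, -13]]
CA^2 = [[-45, 32, -7]]
Observability matrix O = [C; CA; CA^2] = [[1, 0, -3], [-7, 4, -13], [-45, 32, -7]]
det(O) = 1·(4·(-7) - (-13)·32) - 0·((-7)·(-7) - (-13)·(-45)) + (-3)·((-7)·32 - 4·(-45)) = 1·388 - 0·(-536) + (-3)·(-44) = 520 ≠ 0, so rank(O) = 3.
rank(O) = 3 = n, so the pair (A, C) is completely observable.

3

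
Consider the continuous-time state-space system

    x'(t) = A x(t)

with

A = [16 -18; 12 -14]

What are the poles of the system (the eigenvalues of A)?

-2, 4

det(sI - A) = s^2 - (tr A)s + det A, with tr A = 16 + (-14) = 2 and det A = 16·(-14) - (-18)·12 = -224 - (-216) = -8.
So p(s) = det(sI - A) = s^2 - 2s - 8.
Factor s^2 - 2s - 8: two numbers with sum 2 and product -8 are 4 and -2, so s^2 - 2s - 8 = (s - 4)(s + 2).
Hence p(s) = (s - 4) (s + 2), with roots -2, 4.
At least one eigenvalue has non-negative real part, so the system is not asymptotically stable.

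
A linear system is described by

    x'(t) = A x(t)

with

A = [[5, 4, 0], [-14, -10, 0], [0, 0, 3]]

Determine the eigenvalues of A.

-3, -2, 3

det(sI - A) = s^3 - (tr A)s^2 + (M11 + M22 + M33)s - det A, where Mii is the 2×2 principal minor of A obtained by deleting row i and column i.
tr A = 5 + (-10) + 3 = -2; M11 = (-10)·3 - 0·0 = -30 - 0 = -30; M22 = 5·3 - 0·0 = 15 - 0 = 15; M33 = 5·(-10) - 4·(-14) = -50 - (-56) = 6; sum of minors = -9.
det A = 5·((-10)·3 - 0·0) - 4·((-14)·3 - 0·0) + 0·((-14)·0 - (-10)·0) = 5·(-30) - 4·(-42) + 0·0 = 18.
So p(s) = det(sI - A) = s^3 + 2s^2 - 9s - 18.
Rational-root test: any integer root divides -18. Testing small divisors, s = -2 works: p(-2) = -8 + 8 + 18 + (-18) = 0, so (s + 2) is a factor.
Dividing, p(s) = (s + 2)(s^2 - 9).
Factor s^2 - 9: two numbers with sum 0 and product -9 are 3 and -3, so s^2 - 9 = (s - 3)(s + 3).
Hence p(s) = (s - 3) (s + 2) (s + 3), with roots -3, -2, 3.
At least one eigenvalue has non-negative real part, so the system is not asymptotically stable.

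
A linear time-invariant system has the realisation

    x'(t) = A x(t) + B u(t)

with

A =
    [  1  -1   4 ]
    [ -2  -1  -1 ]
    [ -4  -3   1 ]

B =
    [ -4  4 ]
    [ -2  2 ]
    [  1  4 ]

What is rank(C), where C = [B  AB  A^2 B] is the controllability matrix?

AB = [[2, 18], [9, -14], [23, -18]]
A^2B = [[85, -40], [-36, -4], [-12, -48]]
Controllability matrix C = [B  AB  A^2B] = [[-4, 4, 2, 18, 85, -40], [-2, 2, 9, -14, -36, -4], [1, 4, 23, -18, -12, -48]]
Take the 3×3 submatrix of C formed by columns 1, 2, 3: [[-4, 4, 2], [-2, 2, 9], [1, 4, 23]]. Its determinant is (-4)·(2·23 - 9·4) - 4·((-2)·23 - 9·1) + 2·((-2)·4 - 2·1) = (-4)·10 - 4·(-55) + 2·(-10) = 160 ≠ 0.
So rank(C) ≥ 3; since C has 3 rows, rank(C) = 3.
rank(C) = 3 = n, so the pair (A, B) is completely controllable.

3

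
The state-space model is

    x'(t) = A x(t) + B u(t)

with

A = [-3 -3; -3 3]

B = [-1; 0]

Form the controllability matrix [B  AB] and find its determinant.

AB = [[3], [3]]
Controllability matrix C = [B  AB] = [[-1, 3], [0, 3]]
det(C) = (-1)·3 - 3·0 = -3 - 0 = -3
Since det(C) ≠ 0, rank(C) = 2 and the system is completely controllable.

-3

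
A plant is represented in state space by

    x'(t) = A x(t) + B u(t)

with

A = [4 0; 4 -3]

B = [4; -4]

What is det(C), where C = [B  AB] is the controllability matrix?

176

AB = [[16], [28]]
Controllability matrix C = [B  AB] = [[4, 16], [-4, 28]]
det(C) = 4·28 - 16·(-4) = 112 - (-64) = 176
Since det(C) ≠ 0, rank(C) = 2 and the system is completely controllable.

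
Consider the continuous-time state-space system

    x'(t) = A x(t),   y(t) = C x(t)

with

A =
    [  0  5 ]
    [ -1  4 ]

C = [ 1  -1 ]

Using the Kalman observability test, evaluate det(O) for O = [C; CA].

CA = [[1, 1]]
Observability matrix O = [C; CA] = [[1, -1], [1, 1]]
det(O) = 1·1 - (-1)·1 = 1 - (-1) = 2
Since det(O) ≠ 0, rank(O) = 2 and the system is completely observable.

2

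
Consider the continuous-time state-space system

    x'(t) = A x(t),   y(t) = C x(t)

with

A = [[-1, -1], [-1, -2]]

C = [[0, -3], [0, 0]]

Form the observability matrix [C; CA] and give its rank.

CA = [[3, 6], [0, 0]]
Observability matrix O = [C; CA] = [[0, -3], [0, 0], [3, 6], [0, 0]]
Take the 2×2 submatrix of O formed by rows 1, 3: [[0, -3], [3, 6]]. Its determinant is 0·6 - (-3)·3 = 0 - (-9) = 9 ≠ 0.
So rank(O) ≥ 2; since O has 2 columns, rank(O) = 2.
rank(O) = 2 = n, so the pair (A, C) is completely observable.

2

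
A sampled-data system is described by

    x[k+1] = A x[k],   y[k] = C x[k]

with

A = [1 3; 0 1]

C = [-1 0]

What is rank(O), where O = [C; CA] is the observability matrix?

CA = [[-1, -3]]
Observability matrix O = [C; CA] = [[-1, 0], [-1, -3]]
det(O) = (-1)·(-3) - 0·(-1) = 3 - 0 = 3 ≠ 0, so rank(O) = 2.
rank(O) = 2 = n, so the pair (A, C) is completely observable.

2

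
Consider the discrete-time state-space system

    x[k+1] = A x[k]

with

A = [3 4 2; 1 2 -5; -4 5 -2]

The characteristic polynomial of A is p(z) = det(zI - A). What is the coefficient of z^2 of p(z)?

-3

Expand det(zI - A) for the 3×3 matrix.
p(z) = z^3 - 3z^2 + 25z - 177.
(Check: constant term = det(-A) = (-1)^3 det A = -177; coefficient of z^2 = -tr A = -3.)
The coefficient of z^2 is -3.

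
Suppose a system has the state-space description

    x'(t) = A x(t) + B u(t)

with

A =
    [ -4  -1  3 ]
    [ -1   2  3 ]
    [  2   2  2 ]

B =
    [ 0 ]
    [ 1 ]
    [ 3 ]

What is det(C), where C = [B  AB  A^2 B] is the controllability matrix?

955

AB = [[8], [11], [8]]
A^2B = [[-19], [38], [54]]
Controllability matrix C = [B  AB  A^2B] = [[0, 8, -19], [1, 11, 38], [3, 8, 54]]
Expanding along the first row, det(C) = 0·(11·54 - 38·8) - 8·(1·54 - 38·3) + (-19)·(1·8 - 11·3) = 0·290 - 8·(-60) + (-19)·(-25) = 955
Since det(C) ≠ 0, rank(C) = 3 and the system is completely controllable.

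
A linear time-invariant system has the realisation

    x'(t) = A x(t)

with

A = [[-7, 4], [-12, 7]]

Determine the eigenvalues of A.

-1, 1

det(sI - A) = s^2 - (tr A)s + det A, with tr A = (-7) + 7 = 0 and det A = (-7)·7 - 4·(-12) = -49 - (-48) = -1.
So p(s) = det(sI - A) = s^2 - 1.
Factor s^2 - 1: two numbers with sum 0 and product -1 are 1 and -1, so s^2 - 1 = (s - 1)(s + 1).
Hence p(s) = (s - 1) (s + 1), with roots -1, 1.
At least one eigenvalue has non-negative real part, so the system is not asymptotically stable.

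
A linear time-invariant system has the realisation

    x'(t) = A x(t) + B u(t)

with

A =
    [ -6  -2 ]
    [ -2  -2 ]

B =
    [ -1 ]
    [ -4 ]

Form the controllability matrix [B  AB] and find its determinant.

46

AB = [[14], [10]]
Controllability matrix C = [B  AB] = [[-1, 14], [-4, 10]]
det(C) = (-1)·10 - 14·(-4) = -10 - (-56) = 46
Since det(C) ≠ 0, rank(C) = 2 and the system is completely controllable.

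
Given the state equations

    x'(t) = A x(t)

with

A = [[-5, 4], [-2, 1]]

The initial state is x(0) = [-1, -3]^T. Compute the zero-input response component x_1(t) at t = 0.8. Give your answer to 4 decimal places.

det(sI - A) = s^2 - (tr A)s + det A, with tr A = (-5) + 1 = -4 and det A = (-5)·1 - 4·(-2) = -5 - (-8) = 3.
So p(s) = det(sI - A) = s^2 + 4s + 3.
Factor s^2 + 4s + 3: two numbers with sum -4 and product 3 are -1 and -3, so s^2 + 4s + 3 = (s + 1)(s + 3).
Hence p(s) = (s + 1) (s + 3), with roots -3, -1.
The eigenvalues -3, -1 are distinct and real, so A is diagonalisable and x(t) = e^{At} x(0) = V diag(e^{λ_i t}) V^{-1} x(0), where the columns of V are the eigenvectors.
λ = -3: A - (-3)I = [[-2, 4], [-2, 4]]. Row 1 gives (-2)·v1 + 4·v2 = 0, so take v_1 = [-2, -1]^T.
λ = -1: A - (-1)I = [[-4, 4], [-2, 2]]. Row 1 gives (-4)·v1 + 4·v2 = 0, so take v_2 = [1, 1]^T.
V = [v_1 v_2] = [[-2, 1], [-1, 1]] has det V = -1, so V^{-1} = adj(V)/det V = [[-1, 1], [-1, 2]].
Modal coordinates z(0) = V^{-1} x(0): (-1)·(-1) + 1·(-3) = -2; (-1)·(-1) + 2·(-3) = -5; so z(0) = [-2, -5]^T.
x_1(t) = Σ_i (v_i)_1 · z_i(0) · e^{λ_i t} (row 1 of V times the modal terms).
x_1(0.8) = (-2)·(-2)·e^{-3·0.8} + 1·(-5)·e^{-1·0.8} = 4·0.090718 + (-5)·0.449329 = -1.8838.

-1.8838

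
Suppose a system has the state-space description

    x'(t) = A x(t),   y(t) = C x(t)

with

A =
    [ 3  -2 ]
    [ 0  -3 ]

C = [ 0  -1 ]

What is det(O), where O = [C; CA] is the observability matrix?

CA = [[0, 3]]
Observability matrix O = [C; CA] = [[0, -1], [0, 3]]
det(O) = 0·3 - (-1)·0 = 0 - 0 = 0
Since det(O) = 0, rank(O) < 2 and the system is not completely observable.

0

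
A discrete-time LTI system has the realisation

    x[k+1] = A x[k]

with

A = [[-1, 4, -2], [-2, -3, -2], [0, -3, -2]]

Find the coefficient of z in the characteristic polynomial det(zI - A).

Expand det(zI - A) for the 3×3 matrix.
p(z) = z^3 + 6z^2 + 13z + 28.
(Check: constant term = det(-A) = (-1)^3 det A = 28; coefficient of z^2 = -tr A = 6.)
The coefficient of z is 13.

13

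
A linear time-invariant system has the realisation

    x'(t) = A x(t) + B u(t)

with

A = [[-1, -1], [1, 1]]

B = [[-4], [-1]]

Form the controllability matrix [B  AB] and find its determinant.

25

AB = [[5], [-5]]
Controllability matrix C = [B  AB] = [[-4, 5], [-1, -5]]
det(C) = (-4)·(-5) - 5·(-1) = 20 - (-5) = 25
Since det(C) ≠ 0, rank(C) = 2 and the system is completely controllable.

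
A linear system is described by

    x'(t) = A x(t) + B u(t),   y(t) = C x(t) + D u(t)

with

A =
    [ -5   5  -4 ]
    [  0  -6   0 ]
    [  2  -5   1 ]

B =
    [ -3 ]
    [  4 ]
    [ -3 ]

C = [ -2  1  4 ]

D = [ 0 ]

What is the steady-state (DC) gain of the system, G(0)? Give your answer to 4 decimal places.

-57.3333

G(0) = C(-A)^{-1}B + D = -C A^{-1} B + D.
det A = -18, so A^{-1} = (1/-18)·adj(A) = [[1/3, -5/6, 4/3], [0, -1/6, 0], [-2/3, 5/6, -5/3]]
A^{-1} B = [-25/3, -2/3, 31/3]^T
C A^{-1} B = 172/3
G(0) = D - C A^{-1} B = 0 - (172/3) = -172/3 ≈ -57.3333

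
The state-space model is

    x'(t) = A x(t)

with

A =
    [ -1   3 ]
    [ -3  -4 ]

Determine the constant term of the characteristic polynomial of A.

For a 2×2 matrix, det(sI - A) = s^2 - (tr A)s + det A.
tr A = -5, det A = 13.
So p(s) = s^2 + 5s + 13.
The constant term is 13.

13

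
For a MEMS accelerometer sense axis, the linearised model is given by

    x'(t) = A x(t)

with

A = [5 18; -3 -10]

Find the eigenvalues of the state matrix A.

det(sI - A) = s^2 - (tr A)s + det A, with tr A = 5 + (-10) = -5 and det A = 5·(-10) - 18·(-3) = -50 - (-54) = 4.
So p(s) = det(sI - A) = s^2 + 5s + 4.
Factor s^2 + 5s + 4: two numbers with sum -5 and product 4 are -1 and -4, so s^2 + 5s + 4 = (s + 1)(s + 4).
Hence p(s) = (s + 1) (s + 4), with roots -4, -1.
All eigenvalues have negative real part, so the system is asymptotically stable.

-4, -1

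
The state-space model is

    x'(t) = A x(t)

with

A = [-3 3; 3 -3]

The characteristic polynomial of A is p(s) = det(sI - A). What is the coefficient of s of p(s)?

6

For a 2×2 matrix, det(sI - A) = s^2 - (tr A)s + det A.
tr A = -6, det A = 0.
So p(s) = s^2 + 6s.
The coefficient of s is 6.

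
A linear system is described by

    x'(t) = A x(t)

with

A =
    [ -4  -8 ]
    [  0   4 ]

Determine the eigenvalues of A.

-4, 4

det(sI - A) = s^2 - (tr A)s + det A, with tr A = (-4) + 4 = 0 and det A = (-4)·4 - (-8)·0 = -16 - 0 = -16.
So p(s) = det(sI - A) = s^2 - 16.
Factor s^2 - 16: two numbers with sum 0 and product -16 are 4 and -4, so s^2 - 16 = (s - 4)(s + 4).
Hence p(s) = (s - 4) (s + 4), with roots -4, 4.
At least one eigenvalue has non-negative real part, so the system is not asymptotically stable.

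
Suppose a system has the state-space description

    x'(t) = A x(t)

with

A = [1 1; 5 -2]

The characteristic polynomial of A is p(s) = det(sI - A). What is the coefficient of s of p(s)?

For a 2×2 matrix, det(sI - A) = s^2 - (tr A)s + det A.
tr A = -1, det A = -7.
So p(s) = s^2 + s - 7.
The coefficient of s is 1.

1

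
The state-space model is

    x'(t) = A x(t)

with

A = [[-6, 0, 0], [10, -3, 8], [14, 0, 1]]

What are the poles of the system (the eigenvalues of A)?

-6, -3, 1

det(sI - A) = s^3 - (tr A)s^2 + (M11 + M22 + M33)s - det A, where Mii is the 2×2 principal minor of A obtained by deleting row i and column i.
tr A = (-6) + (-3) + 1 = -8; M11 = (-3)·1 - 8·0 = -3 - 0 = -3; M22 = (-6)·1 - 0·14 = -6 - 0 = -6; M33 = (-6)·(-3) - 0·10 = 18 - 0 = 18; sum of minors = 9.
det A = (-6)·((-3)·1 - 8·0) - 0·(10·1 - 8·14) + 0·(10·0 - (-3)·14) = (-6)·(-3) - 0·(-102) + 0·42 = 18.
So p(s) = det(sI - A) = s^3 + 8s^2 + 9s - 18.
Rational-root test: any integer root divides -18. Testing small divisors, s = 1 works: p(1) = 1 + 8 + 9 + (-18) = 0, so (s - 1) is a factor.
Dividing, p(s) = (s - 1)(s^2 + 9s + 18).
Factor s^2 + 9s + 18: two numbers with sum -9 and product 18 are -3 and -6, so s^2 + 9s + 18 = (s + 3)(s + 6).
Hence p(s) = (s - 1) (s + 3) (s + 6), with roots -6, -3, 1.
At least one eigenvalue has non-negative real part, so the system is not asymptotically stable.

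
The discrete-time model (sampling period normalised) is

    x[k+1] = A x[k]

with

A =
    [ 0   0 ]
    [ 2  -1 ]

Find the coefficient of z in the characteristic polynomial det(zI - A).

1

For a 2×2 matrix, det(zI - A) = z^2 - (tr A)z + det A.
tr A = -1, det A = 0.
So p(z) = z^2 + z.
The coefficient of z is 1.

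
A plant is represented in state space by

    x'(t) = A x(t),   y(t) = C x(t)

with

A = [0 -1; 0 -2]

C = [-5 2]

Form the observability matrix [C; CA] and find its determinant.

-5

CA = [[0, 1]]
Observability matrix O = [C; CA] = [[-5, 2], [0, 1]]
det(O) = (-5)·1 - 2·0 = -5 - 0 = -5
Since det(O) ≠ 0, rank(O) = 2 and the system is completely observable.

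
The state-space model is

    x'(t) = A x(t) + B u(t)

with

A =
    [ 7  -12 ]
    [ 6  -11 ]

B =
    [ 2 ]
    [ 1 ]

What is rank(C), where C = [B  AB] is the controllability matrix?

1

AB = [[2], [1]]
Controllability matrix C = [B  AB] = [[2, 2], [1, 1]]
Every column of C is a scalar multiple of column 1 = [2, 1] (multipliers 1, 1), so the columns span a one-dimensional space.
C ≠ 0, hence rank(C) = 1.
rank(C) = 1 < n = 2, so the pair (A, B) is not completely controllable.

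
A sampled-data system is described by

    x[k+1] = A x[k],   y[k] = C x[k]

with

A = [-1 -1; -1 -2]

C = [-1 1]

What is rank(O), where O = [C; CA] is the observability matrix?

CA = [[0, -1]]
Observability matrix O = [C; CA] = [[-1, 1], [0, -1]]
det(O) = (-1)·(-1) - 1·0 = 1 - 0 = 1 ≠ 0, so rank(O) = 2.
rank(O) = 2 = n, so the pair (A, C) is completely observable.

2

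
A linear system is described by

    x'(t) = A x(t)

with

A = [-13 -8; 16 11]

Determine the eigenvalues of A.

-5, 3

det(sI - A) = s^2 - (tr A)s + det A, with tr A = (-13) + 11 = -2 and det A = (-13)·11 - (-8)·16 = -143 - (-128) = -15.
So p(s) = det(sI - A) = s^2 + 2s - 15.
Factor s^2 + 2s - 15: two numbers with sum -2 and product -15 are 3 and -5, so s^2 + 2s - 15 = (s - 3)(s + 5).
Hence p(s) = (s - 3) (s + 5), with roots -5, 3.
At least one eigenvalue has non-negative real part, so the system is not asymptotically stable.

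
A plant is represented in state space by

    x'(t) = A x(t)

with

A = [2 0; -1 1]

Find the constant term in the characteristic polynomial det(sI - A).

2

For a 2×2 matrix, det(sI - A) = s^2 - (tr A)s + det A.
tr A = 3, det A = 2.
So p(s) = s^2 - 3s + 2.
The constant term is 2.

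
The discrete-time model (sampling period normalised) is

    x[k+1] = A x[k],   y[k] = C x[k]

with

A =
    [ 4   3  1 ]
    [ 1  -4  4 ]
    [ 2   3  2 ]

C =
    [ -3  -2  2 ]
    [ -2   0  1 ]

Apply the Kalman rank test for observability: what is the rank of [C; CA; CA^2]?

3

CA = [[-10, 5, -7], [-6, -3, 0]]
CA^2 = [[-49, -71, -4], [-27, -6, -18]]
Observability matrix O = [C; CA; CA^2] = [[-3, -2, 2], [-2, 0, 1], [-10, 5, -7], [-6, -3, 0], [-49, -71, -4], [-27, -6, -18]]
Take the 3×3 submatrix of O formed by rows 1, 2, 3: [[-3, -2, 2], [-2, 0, 1], [-10, 5, -7]]. Its determinant is (-3)·(0·(-7) - 1·5) - (-2)·((-2)·(-7) - 1·(-10)) + 2·((-2)·5 - 0·(-10)) = (-3)·(-5) - (-2)·24 + 2·(-10) = 43 ≠ 0.
So rank(O) ≥ 3; since O has 3 columns, rank(O) = 3.
rank(O) = 3 = n, so the pair (A, C) is completely observable.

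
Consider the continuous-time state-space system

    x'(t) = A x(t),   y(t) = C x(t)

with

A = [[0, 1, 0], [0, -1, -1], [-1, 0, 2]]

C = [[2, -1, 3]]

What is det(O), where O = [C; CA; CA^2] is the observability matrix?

283

CA = [[-3, 3, 7]]
CA^2 = [[-7, -6, 11]]
Observability matrix O = [C; CA; CA^2] = [[2, -1, 3], [-3, 3, 7], [-7, -6, 11]]
Expanding along the first row, det(O) = 2·(3·11 - 7·(-6)) - (-1)·((-3)·11 - 7·(-7)) + 3·((-3)·(-6) - 3·(-7)) = 2·75 - (-1)·16 + 3·39 = 283
Since det(O) ≠ 0, rank(O) = 3 and the system is completely observable.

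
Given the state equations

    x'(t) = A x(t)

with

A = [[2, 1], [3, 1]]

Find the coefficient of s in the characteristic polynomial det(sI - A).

For a 2×2 matrix, det(sI - A) = s^2 - (tr A)s + det A.
tr A = 3, det A = -1.
So p(s) = s^2 - 3s - 1.
The coefficient of s is -3.

-3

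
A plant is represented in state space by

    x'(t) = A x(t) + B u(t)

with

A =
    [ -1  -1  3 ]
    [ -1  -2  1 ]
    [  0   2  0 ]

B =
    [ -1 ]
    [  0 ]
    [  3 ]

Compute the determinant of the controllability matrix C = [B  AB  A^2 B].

-404

AB = [[10], [4], [0]]
A^2B = [[-14], [-18], [8]]
Controllability matrix C = [B  AB  A^2B] = [[-1, 10, -14], [0, 4, -18], [3, 0, 8]]
Expanding along the first row, det(C) = (-1)·(4·8 - (-18)·0) - 10·(0·8 - (-18)·3) + (-14)·(0·0 - 4·3) = (-1)·32 - 10·54 + (-14)·(-12) = -404
Since det(C) ≠ 0, rank(C) = 3 and the system is completely controllable.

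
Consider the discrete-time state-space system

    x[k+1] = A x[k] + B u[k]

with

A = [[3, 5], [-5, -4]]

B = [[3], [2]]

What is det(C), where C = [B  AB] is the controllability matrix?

AB = [[19], [-23]]
Controllability matrix C = [B  AB] = [[3, 19], [2, -23]]
det(C) = 3·(-23) - 19·2 = -69 - 38 = -107
Since det(C) ≠ 0, rank(C) = 2 and the system is completely controllable.

-107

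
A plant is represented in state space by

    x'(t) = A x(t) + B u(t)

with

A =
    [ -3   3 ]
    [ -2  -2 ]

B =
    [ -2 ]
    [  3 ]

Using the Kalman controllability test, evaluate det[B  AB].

AB = [[15], [-2]]
Controllability matrix C = [B  AB] = [[-2, 15], [3, -2]]
det(C) = (-2)·(-2) - 15·3 = 4 - 45 = -41
Since det(C) ≠ 0, rank(C) = 2 and the system is completely controllable.

-41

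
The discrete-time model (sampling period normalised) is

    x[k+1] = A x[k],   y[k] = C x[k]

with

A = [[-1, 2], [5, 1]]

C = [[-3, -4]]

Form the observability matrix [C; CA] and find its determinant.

CA = [[-17, -10]]
Observability matrix O = [C; CA] = [[-3, -4], [-17, -10]]
det(O) = (-3)·(-10) - (-4)·(-17) = 30 - 68 = -38
Since det(O) ≠ 0, rank(O) = 2 and the system is completely observable.

-38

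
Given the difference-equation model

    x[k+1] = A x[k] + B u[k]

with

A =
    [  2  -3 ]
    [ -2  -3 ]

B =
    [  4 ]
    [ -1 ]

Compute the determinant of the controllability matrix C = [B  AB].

AB = [[11], [-5]]
Controllability matrix C = [B  AB] = [[4, 11], [-1, -5]]
det(C) = 4·(-5) - 11·(-1) = -20 - (-11) = -9
Since det(C) ≠ 0, rank(C) = 2 and the system is completely controllable.

-9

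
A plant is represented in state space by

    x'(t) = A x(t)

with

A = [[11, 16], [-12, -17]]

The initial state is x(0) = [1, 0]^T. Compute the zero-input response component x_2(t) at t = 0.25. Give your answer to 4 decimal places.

-1.4769

det(sI - A) = s^2 - (tr A)s + det A, with tr A = 11 + (-17) = -6 and det A = 11·(-17) - 16·(-12) = -187 - (-192) = 5.
So p(s) = det(sI - A) = s^2 + 6s + 5.
Factor s^2 + 6s + 5: two numbers with sum -6 and product 5 are -1 and -5, so s^2 + 6s + 5 = (s + 1)(s + 5).
Hence p(s) = (s + 1) (s + 5), with roots -5, -1.
The eigenvalues -5, -1 are distinct and real, so A is diagonalisable and x(t) = e^{At} x(0) = V diag(e^{λ_i t}) V^{-1} x(0), where the columns of V are the eigenvectors.
λ = -5: A - (-5)I = [[16, 16], [-12, -12]]. Row 1 gives 16·v1 + 16·v2 = 0, so take v_1 = [1, -1]^T.
λ = -1: A - (-1)I = [[12, 16], [-12, -16]]. Row 1 gives 12·v1 + 16·v2 = 0, so take v_2 = [4, -3]^T.
V = [v_1 v_2] = [[1, 4], [-1, -3]] has det V = 1, so V^{-1} = adj(V)/det V = [[-3, -4], [1, 1]].
Modal coordinates z(0) = V^{-1} x(0): (-3)·1 + (-4)·0 = -3; 1·1 + 1·0 = 1; so z(0) = [-3, 1]^T.
x_2(t) = Σ_i (v_i)_2 · z_i(0) · e^{λ_i t} (row 2 of V times the modal terms).
x_2(0.25) = (-1)·(-3)·e^{-5·0.25} + (-3)·1·e^{-1·0.25} = 3·0.286505 + (-3)·0.778801 = -1.4769.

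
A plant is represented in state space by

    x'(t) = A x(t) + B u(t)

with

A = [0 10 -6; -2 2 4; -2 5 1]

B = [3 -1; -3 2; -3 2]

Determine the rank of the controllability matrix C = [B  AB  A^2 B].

AB = [[-12, 8], [-24, 14], [-24, 14]]
A^2B = [[-96, 56], [-120, 68], [-120, 68]]
Controllability matrix C = [B  AB  A^2B] = [[3, -1, -12, 8, -96, 56], [-3, 2, -24, 14, -120, 68], [-3, 2, -24, 14, -120, 68]]
The rows r1, r2, r3 of C are linearly dependent: -r2 + r3 = 0 (check each entry), so rank(C) ≤ 2.
The 2×2 minor from rows 1, 2, columns 1, 2 is 3·2 - (-1)·(-3) = 6 - 3 = 3 ≠ 0, so rank(C) = 2.
rank(C) = 2 < n = 3, so the pair (A, B) is not completely controllable.

2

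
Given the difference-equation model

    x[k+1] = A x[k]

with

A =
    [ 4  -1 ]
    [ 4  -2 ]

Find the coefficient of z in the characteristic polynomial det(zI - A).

-2

For a 2×2 matrix, det(zI - A) = z^2 - (tr A)z + det A.
tr A = 2, det A = -4.
So p(z) = z^2 - 2z - 4.
The coefficient of z is -2.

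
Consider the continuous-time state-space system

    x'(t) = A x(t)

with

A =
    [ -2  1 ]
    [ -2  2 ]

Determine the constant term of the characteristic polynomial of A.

For a 2×2 matrix, det(sI - A) = s^2 - (tr A)s + det A.
tr A = 0, det A = -2.
So p(s) = s^2 - 2.
The constant term is -2.

-2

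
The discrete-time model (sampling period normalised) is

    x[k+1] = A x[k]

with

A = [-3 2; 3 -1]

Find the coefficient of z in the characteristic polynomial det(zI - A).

4

For a 2×2 matrix, det(zI - A) = z^2 - (tr A)z + det A.
tr A = -4, det A = -3.
So p(z) = z^2 + 4z - 3.
The coefficient of z is 4.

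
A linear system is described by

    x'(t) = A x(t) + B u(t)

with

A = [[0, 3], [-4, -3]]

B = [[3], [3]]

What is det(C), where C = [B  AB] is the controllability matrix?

-90

AB = [[9], [-21]]
Controllability matrix C = [B  AB] = [[3, 9], [3, -21]]
det(C) = 3·(-21) - 9·3 = -63 - 27 = -90
Since det(C) ≠ 0, rank(C) = 2 and the system is completely controllable.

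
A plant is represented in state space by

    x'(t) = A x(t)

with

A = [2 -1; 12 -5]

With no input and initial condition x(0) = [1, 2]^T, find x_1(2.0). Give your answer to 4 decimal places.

0.2524

det(sI - A) = s^2 - (tr A)s + det A, with tr A = 2 + (-5) = -3 and det A = 2·(-5) - (-1)·12 = -10 - (-12) = 2.
So p(s) = det(sI - A) = s^2 + 3s + 2.
Factor s^2 + 3s + 2: two numbers with sum -3 and product 2 are -1 and -2, so s^2 + 3s + 2 = (s + 1)(s + 2).
Hence p(s) = (s + 1) (s + 2), with roots -2, -1.
The eigenvalues -2, -1 are distinct and real, so A is diagonalisable and x(t) = e^{At} x(0) = V diag(e^{λ_i t}) V^{-1} x(0), where the columns of V are the eigenvectors.
λ = -2: A - (-2)I = [[4, -1], [12, -3]]. Row 1 gives 4·v1 + (-1)·v2 = 0, so take v_1 = [1, 4]^T.
λ = -1: A - (-1)I = [[3, -1], [12, -4]]. Row 1 gives 3·v1 + (-1)·v2 = 0, so take v_2 = [-1, -3]^T.
V = [v_1 v_2] = [[1, -1], [4, -3]] has det V = 1, so V^{-1} = adj(V)/det V = [[-3, 1], [-4, 1]].
Modal coordinates z(0) = V^{-1} x(0): (-3)·1 + 1·2 = -1; (-4)·1 + 1·2 = -2; so z(0) = [-1, -2]^T.
x_1(t) = Σ_i (v_i)_1 · z_i(0) · e^{λ_i t} (row 1 of V times the modal terms).
x_1(2.0) = 1·(-1)·e^{-2·2.0} + (-1)·(-2)·e^{-1·2.0} = (-1)·0.018316 + 2·0.135335 = 0.2524.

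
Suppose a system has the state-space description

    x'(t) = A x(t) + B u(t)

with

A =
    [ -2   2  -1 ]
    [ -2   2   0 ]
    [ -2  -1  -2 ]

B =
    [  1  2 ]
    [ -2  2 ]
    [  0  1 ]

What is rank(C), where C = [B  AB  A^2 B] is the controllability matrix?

AB = [[-6, -1], [-6, 0], [0, -8]]
A^2B = [[0, 10], [0, 2], [18, 18]]
Controllability matrix C = [B  AB  A^2B] = [[1, 2, -6, -1, 0, 10], [-2, 2, -6, 0, 0, 2], [0, 1, 0, -8, 18, 18]]
Take the 3×3 submatrix of C formed by columns 1, 2, 3: [[1, 2, -6], [-2, 2, -6], [0, 1, 0]]. Its determinant is 1·(2·0 - (-6)·1) - 2·((-2)·0 - (-6)·0) + (-6)·((-2)·1 - 2·0) = 1·6 - 2·0 + (-6)·(-2) = 18 ≠ 0.
So rank(C) ≥ 3; since C has 3 rows, rank(C) = 3.
rank(C) = 3 = n, so the pair (A, B) is completely controllable.

3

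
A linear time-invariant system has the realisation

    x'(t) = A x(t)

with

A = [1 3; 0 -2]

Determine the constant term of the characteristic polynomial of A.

For a 2×2 matrix, det(sI - A) = s^2 - (tr A)s + det A.
tr A = -1, det A = -2.
So p(s) = s^2 + s - 2.
The constant term is -2.

-2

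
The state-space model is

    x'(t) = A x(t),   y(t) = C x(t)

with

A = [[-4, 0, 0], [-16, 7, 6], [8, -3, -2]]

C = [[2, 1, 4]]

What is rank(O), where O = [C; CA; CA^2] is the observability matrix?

2

CA = [[8, -5, -2]]
CA^2 = [[32, -29, -26]]
Observability matrix O = [C; CA; CA^2] = [[2, 1, 4], [8, -5, -2], [32, -29, -26]]
The columns c1, c2, c3 of O are linearly dependent: -c1 - 2·c2 + c3 = 0 (check each entry), so rank(O) ≤ 2.
The 2×2 minor from rows 1, 2, columns 1, 2 is 2·(-5) - 1·8 = -10 - 8 = -18 ≠ 0, so rank(O) = 2.
rank(O) = 2 < n = 3, so the pair (A, C) is not completely observable.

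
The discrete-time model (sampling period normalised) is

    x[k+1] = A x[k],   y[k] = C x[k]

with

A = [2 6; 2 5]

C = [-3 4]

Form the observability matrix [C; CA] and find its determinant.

CA = [[2, 2]]
Observability matrix O = [C; CA] = [[-3, 4], [2, 2]]
det(O) = (-3)·2 - 4·2 = -6 - 8 = -14
Since det(O) ≠ 0, rank(O) = 2 and the system is completely observable.

-14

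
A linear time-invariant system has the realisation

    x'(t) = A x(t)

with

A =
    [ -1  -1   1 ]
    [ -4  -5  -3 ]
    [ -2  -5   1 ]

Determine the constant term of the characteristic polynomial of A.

Expand det(sI - A) for the 3×3 matrix.
p(s) = s^3 + 5s^2 - 18s - 20.
(Check: constant term = det(-A) = (-1)^3 det A = -20; coefficient of s^2 = -tr A = 5.)
The constant term is -20.

-20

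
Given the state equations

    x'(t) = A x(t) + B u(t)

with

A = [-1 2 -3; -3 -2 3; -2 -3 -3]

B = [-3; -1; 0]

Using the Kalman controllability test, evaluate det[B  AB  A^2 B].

2092

AB = [[1], [11], [9]]
A^2B = [[-6], [2], [-62]]
Controllability matrix C = [B  AB  A^2B] = [[-3, 1, -6], [-1, 11, 2], [0, 9, -62]]
Expanding along the first row, det(C) = (-3)·(11·(-62) - 2·9) - 1·((-1)·(-62) - 2·0) + (-6)·((-1)·9 - 11·0) = (-3)·(-700) - 1·62 + (-6)·(-9) = 2092
Since det(C) ≠ 0, rank(C) = 3 and the system is completely controllable.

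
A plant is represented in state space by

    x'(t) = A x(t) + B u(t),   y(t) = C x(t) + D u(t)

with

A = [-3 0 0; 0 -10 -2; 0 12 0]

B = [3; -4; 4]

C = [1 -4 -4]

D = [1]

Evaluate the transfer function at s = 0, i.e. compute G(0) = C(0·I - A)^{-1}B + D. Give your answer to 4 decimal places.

G(0) = C(-A)^{-1}B + D = -C A^{-1} B + D.
det A = -72, so A^{-1} = (1/-72)·adj(A) = [[-1/3, 0, 0], [0, 0, 1/12], [0, -1/2, -5/12]]
A^{-1} B = [-1, 1/3, 1/3]^T
C A^{-1} B = -11/3
G(0) = D - C A^{-1} B = 1 - (-11/3) = 14/3 ≈ 4.6667

4.6667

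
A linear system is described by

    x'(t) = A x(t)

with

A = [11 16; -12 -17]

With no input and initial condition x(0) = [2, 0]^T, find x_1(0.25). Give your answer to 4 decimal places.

det(sI - A) = s^2 - (tr A)s + det A, with tr A = 11 + (-17) = -6 and det A = 11·(-17) - 16·(-12) = -187 - (-192) = 5.
So p(s) = det(sI - A) = s^2 + 6s + 5.
Factor s^2 + 6s + 5: two numbers with sum -6 and product 5 are -1 and -5, so s^2 + 6s + 5 = (s + 1)(s + 5).
Hence p(s) = (s + 1) (s + 5), with roots -5, -1.
The eigenvalues -5, -1 are distinct and real, so A is diagonalisable and x(t) = e^{At} x(0) = V diag(e^{λ_i t}) V^{-1} x(0), where the columns of V are the eigenvectors.
λ = -5: A - (-5)I = [[16, 16], [-12, -12]]. Row 1 gives 16·v1 + 16·v2 = 0, so take v_1 = [1, -1]^T.
λ = -1: A - (-1)I = [[12, 16], [-12, -16]]. Row 1 gives 12·v1 + 16·v2 = 0, so take v_2 = [4, -3]^T.
V = [v_1 v_2] = [[1, 4], [-1, -3]] has det V = 1, so V^{-1} = adj(V)/det V = [[-3, -4], [1, 1]].
Modal coordinates z(0) = V^{-1} x(0): (-3)·2 + (-4)·0 = -6; 1·2 + 1·0 = 2; so z(0) = [-6, 2]^T.
x_1(t) = Σ_i (v_i)_1 · z_i(0) · e^{λ_i t} (row 1 of V times the modal terms).
x_1(0.25) = 1·(-6)·e^{-5·0.25} + 4·2·e^{-1·0.25} = (-6)·0.286505 + 8·0.778801 = 4.5114.

4.5114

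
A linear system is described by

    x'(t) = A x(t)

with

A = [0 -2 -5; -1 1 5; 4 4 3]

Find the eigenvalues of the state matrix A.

det(sI - A) = s^3 - (tr A)s^2 + (M11 + M22 + M33)s - det A, where Mii is the 2×2 principal minor of A obtained by deleting row i and column i.
tr A = 0 + 1 + 3 = 4; M11 = 1·3 - 5·4 = 3 - 20 = -17; M22 = 0·3 - (-5)·4 = 0 - (-20) = 20; M33 = 0·1 - (-2)·(-1) = 0 - 2 = -2; sum of minors = 1.
det A = 0·(1·3 - 5·4) - (-2)·((-1)·3 - 5·4) + (-5)·((-1)·4 - 1·4) = 0·(-17) - (-2)·(-23) + (-5)·(-8) = -6.
So p(s) = det(sI - A) = s^3 - 4s^2 + s + 6.
Rational-root test: any integer root divides 6. Testing small divisors, s = -1 works: p(-1) = -1 + (-4) + (-1) + 6 = 0, so (s + 1) is a factor.
Dividing, p(s) = (s + 1)(s^2 - 5s + 6).
Factor s^2 - 5s + 6: two numbers with sum 5 and product 6 are 3 and 2, so s^2 - 5s + 6 = (s - 3)(s - 2).
Hence p(s) = (s - 3) (s - 2) (s + 1), with roots -1, 2, 3.
At least one eigenvalue has non-negative real part, so the system is not asymptotically stable.

-1, 2, 3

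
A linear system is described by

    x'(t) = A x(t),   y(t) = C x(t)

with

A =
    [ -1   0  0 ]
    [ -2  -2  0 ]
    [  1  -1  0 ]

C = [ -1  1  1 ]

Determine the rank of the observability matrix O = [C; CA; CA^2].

3

CA = [[0, -3, 0]]
CA^2 = [[6, 6, 0]]
Observability matrix O = [C; CA; CA^2] = [[-1, 1, 1], [0, -3, 0], [6, 6, 0]]
det(O) = (-1)·((-3)·0 - 0·6) - 1·(0·0 - 0·6) + 1·(0·6 - (-3)·6) = (-1)·0 - 1·0 + 1·18 = 18 ≠ 0, so rank(O) = 3.
rank(O) = 3 = n, so the pair (A, C) is completely observable.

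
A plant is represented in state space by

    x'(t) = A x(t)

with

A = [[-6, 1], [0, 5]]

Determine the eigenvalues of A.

det(sI - A) = s^2 - (tr A)s + det A, with tr A = (-6) + 5 = -1 and det A = (-6)·5 - 1·0 = -30 - 0 = -30.
So p(s) = det(sI - A) = s^2 + s - 30.
Factor s^2 + s - 30: two numbers with sum -1 and product -30 are 5 and -6, so s^2 + s - 30 = (s - 5)(s + 6).
Hence p(s) = (s - 5) (s + 6), with roots -6, 5.
At least one eigenvalue has non-negative real part, so the system is not asymptotically stable.

-6, 5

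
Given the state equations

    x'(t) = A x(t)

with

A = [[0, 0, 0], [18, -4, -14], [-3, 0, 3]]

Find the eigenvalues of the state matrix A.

-4, 0, 3

det(sI - A) = s^3 - (tr A)s^2 + (M11 + M22 + M33)s - det A, where Mii is the 2×2 principal minor of A obtained by deleting row i and column i.
tr A = 0 + (-4) + 3 = -1; M11 = (-4)·3 - (-14)·0 = -12 - 0 = -12; M22 = 0·3 - 0·(-3) = 0 - 0 = 0; M33 = 0·(-4) - 0·18 = 0 - 0 = 0; sum of minors = -12.
det A = 0·((-4)·3 - (-14)·0) - 0·(18·3 - (-14)·(-3)) + 0·(18·0 - (-4)·(-3)) = 0·(-12) - 0·12 + 0·(-12) = 0.
So p(s) = det(sI - A) = s^3 + s^2 - 12s.
The constant term is 0, so p(s) = s(s^2 + s - 12).
Factor s^2 + s - 12: two numbers with sum -1 and product -12 are 3 and -4, so s^2 + s - 12 = (s - 3)(s + 4).
Hence p(s) = s (s - 3) (s + 4), with roots -4, 0, 3.
At least one eigenvalue has non-negative real part, so the system is not asymptotically stable.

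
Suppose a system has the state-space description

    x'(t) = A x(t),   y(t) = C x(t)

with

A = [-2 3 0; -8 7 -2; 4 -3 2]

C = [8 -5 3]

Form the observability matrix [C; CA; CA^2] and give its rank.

2

CA = [[36, -20, 16]]
CA^2 = [[152, -80, 72]]
Observability matrix O = [C; CA; CA^2] = [[8, -5, 3], [36, -20, 16], [152, -80, 72]]
The columns c1, c2, c3 of O are linearly dependent: -c1 - c2 + c3 = 0 (check each entry), so rank(O) ≤ 2.
The 2×2 minor from rows 1, 2, columns 1, 2 is 8·(-20) - (-5)·36 = -160 - (-180) = 20 ≠ 0, so rank(O) = 2.
rank(O) = 2 < n = 3, so the pair (A, C) is not completely observable.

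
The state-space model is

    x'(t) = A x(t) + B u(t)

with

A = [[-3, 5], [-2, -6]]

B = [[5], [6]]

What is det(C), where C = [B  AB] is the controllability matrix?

AB = [[15], [-46]]
Controllability matrix C = [B  AB] = [[5, 15], [6, -46]]
det(C) = 5·(-46) - 15·6 = -230 - 90 = -320
Since det(C) ≠ 0, rank(C) = 2 and the system is completely controllable.

-320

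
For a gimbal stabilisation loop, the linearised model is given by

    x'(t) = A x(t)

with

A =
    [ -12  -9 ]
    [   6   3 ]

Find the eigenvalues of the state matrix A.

det(sI - A) = s^2 - (tr A)s + det A, with tr A = (-12) + 3 = -9 and det A = (-12)·3 - (-9)·6 = -36 - (-54) = 18.
So p(s) = det(sI - A) = s^2 + 9s + 18.
Factor s^2 + 9s + 18: two numbers with sum -9 and product 18 are -3 and -6, so s^2 + 9s + 18 = (s + 3)(s + 6).
Hence p(s) = (s + 3) (s + 6), with roots -6, -3.
All eigenvalues have negative real part, so the system is asymptotically stable.

-6, -3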